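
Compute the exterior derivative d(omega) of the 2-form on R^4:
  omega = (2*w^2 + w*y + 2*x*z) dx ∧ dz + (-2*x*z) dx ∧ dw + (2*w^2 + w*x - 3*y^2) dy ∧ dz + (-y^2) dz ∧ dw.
d(omega) = (4*w + 2*x + y) dx ∧ dz ∧ dw + (4*w + x - 2*y) dy ∧ dz ∧ dw

For a 2-form omega = sum_{i<j} g_{ij} dx_i ∧ dx_j, the exterior derivative is
  d(omega) = sum_{i<j} d(g_{ij}) ∧ dx_i ∧ dx_j = sum_{i<j, k} (∂g_{ij}/∂x_k) dx_k ∧ dx_i ∧ dx_j.
Expand each term, using dx_k ∧ dx_i ∧ dx_j = sgn(permutation) dx_{(a)} ∧ dx_{(b)} ∧ dx_{(c)} with (a < b < c) sorted:
  d(2*w^2 + w*y + 2*x*z) includes (∂/∂y)(2*w^2 + w*y + 2*x*z) dy = (w) dy, which multiplied by dx ∧ dz gives (-w) dx ∧ dy ∧ dz
  d(2*w^2 + w*y + 2*x*z) includes (∂/∂w)(2*w^2 + w*y + 2*x*z) dw = (4*w + y) dw, which multiplied by dx ∧ dz gives (4*w + y) dx ∧ dz ∧ dw
  d(-2*x*z) includes (∂/∂z)(-2*x*z) dz = (-2*x) dz, which multiplied by dx ∧ dw gives (2*x) dx ∧ dz ∧ dw
  d(2*w^2 + w*x - 3*y^2) includes (∂/∂x)(2*w^2 + w*x - 3*y^2) dx = (w) dx, which multiplied by dy ∧ dz gives (w) dx ∧ dy ∧ dz
  d(2*w^2 + w*x - 3*y^2) includes (∂/∂w)(2*w^2 + w*x - 3*y^2) dw = (4*w + x) dw, which multiplied by dy ∧ dz gives (4*w + x) dy ∧ dz ∧ dw
  d(-y^2) includes (∂/∂y)(-y^2) dy = (-2*y) dy, which multiplied by dz ∧ dw gives (-2*y) dy ∧ dz ∧ dw
Collecting like 3-forms: d(omega) = (4*w + 2*x + y) dx ∧ dz ∧ dw + (4*w + x - 2*y) dy ∧ dz ∧ dw.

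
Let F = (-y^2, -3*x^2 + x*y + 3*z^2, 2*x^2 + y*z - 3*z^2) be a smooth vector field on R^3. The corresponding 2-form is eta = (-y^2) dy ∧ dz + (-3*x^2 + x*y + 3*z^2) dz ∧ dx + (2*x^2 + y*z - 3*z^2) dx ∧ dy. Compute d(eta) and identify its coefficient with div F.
d(eta) = (x + y - 6*z) dx ∧ dy ∧ dz; div F = x + y - 6*z

For a 2-form in R^3 of the form above, applying d gives a 3-form with coefficient ∂P/∂x + ∂Q/∂y + ∂R/∂z:
  ∂P/∂x = 0
  ∂Q/∂y = x
  ∂R/∂z = y - 6*z
Sum = x + y - 6*z, which is exactly div F.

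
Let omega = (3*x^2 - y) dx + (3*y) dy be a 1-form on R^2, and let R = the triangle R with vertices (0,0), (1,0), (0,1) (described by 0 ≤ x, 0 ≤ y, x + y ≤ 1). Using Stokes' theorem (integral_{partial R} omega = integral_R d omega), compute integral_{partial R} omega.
integral_(partial R) omega = 1/2

Stokes: integral_partial_R omega = integral_R d omega with d omega = (∂Q/∂x - ∂P/∂y) dx ∧ dy.
  ∂Q/∂x = 0
  ∂P/∂y = -1
  integrand = ∂Q/∂x - ∂P/∂y = 1.
Integrating over R: integral_0^1 integral_0^{1-x} (1) dy dx = 1/2.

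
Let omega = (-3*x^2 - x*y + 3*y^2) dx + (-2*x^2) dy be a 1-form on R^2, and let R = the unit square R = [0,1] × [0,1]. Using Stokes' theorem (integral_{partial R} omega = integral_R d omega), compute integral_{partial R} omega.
integral_(partial R) omega = -9/2

Stokes: integral_partial_R omega = integral_R d omega with d omega = (∂Q/∂x - ∂P/∂y) dx ∧ dy.
  ∂Q/∂x = -4*x
  ∂P/∂y = -x + 6*y
  integrand = ∂Q/∂x - ∂P/∂y = -3*x - 6*y.
Integrating over R: integral_0^1 integral_0^1 (-3*x - 6*y) dx dy = -9/2.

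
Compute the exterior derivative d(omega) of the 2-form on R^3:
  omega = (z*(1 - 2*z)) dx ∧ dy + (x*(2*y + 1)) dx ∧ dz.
d(omega) = (-2*x - 4*z + 1) dx ∧ dy ∧ dz

For a 2-form omega = sum_{i<j} g_{ij} dx_i ∧ dx_j, the exterior derivative is
  d(omega) = sum_{i<j} d(g_{ij}) ∧ dx_i ∧ dx_j = sum_{i<j, k} (∂g_{ij}/∂x_k) dx_k ∧ dx_i ∧ dx_j.
Expand each term, using dx_k ∧ dx_i ∧ dx_j = sgn(permutation) dx_{(a)} ∧ dx_{(b)} ∧ dx_{(c)} with (a < b < c) sorted:
  d(z*(1 - 2*z)) includes (∂/∂z)(z*(1 - 2*z)) dz = (1 - 4*z) dz, which multiplied by dx ∧ dy gives (1 - 4*z) dx ∧ dy ∧ dz
  d(x*(2*y + 1)) includes (∂/∂y)(x*(2*y + 1)) dy = (2*x) dy, which multiplied by dx ∧ dz gives (-2*x) dx ∧ dy ∧ dz
Collecting like 3-forms: d(omega) = (-2*x - 4*z + 1) dx ∧ dy ∧ dz.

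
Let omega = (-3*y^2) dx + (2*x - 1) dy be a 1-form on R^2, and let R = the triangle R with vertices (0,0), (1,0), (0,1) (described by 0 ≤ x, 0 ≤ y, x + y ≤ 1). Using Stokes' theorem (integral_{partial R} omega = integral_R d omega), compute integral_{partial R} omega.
integral_(partial R) omega = 2

Stokes: integral_partial_R omega = integral_R d omega with d omega = (∂Q/∂x - ∂P/∂y) dx ∧ dy.
  ∂Q/∂x = 2
  ∂P/∂y = -6*y
  integrand = ∂Q/∂x - ∂P/∂y = 6*y + 2.
Integrating over R: integral_0^1 integral_0^{1-x} (6*y + 2) dy dx = 2.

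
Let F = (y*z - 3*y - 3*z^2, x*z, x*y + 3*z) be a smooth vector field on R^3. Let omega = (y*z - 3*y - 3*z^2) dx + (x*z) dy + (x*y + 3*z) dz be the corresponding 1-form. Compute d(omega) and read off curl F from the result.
d(omega) = (0) dy ∧ dz + (-6*z) dz ∧ dx + (3) dx ∧ dy; curl F = (0, -6*z, 3)

d omega = sum_{i<j} (∂f_j/∂x_i - ∂f_i/∂x_j) dx_i ∧ dx_j. Under the identification (dy ∧ dz, dz ∧ dx, dx ∧ dy) ↔ (e_x, e_y, e_z), the coefficients are exactly the components of curl F. Compute:
  ∂R/∂y - ∂Q/∂z = (x) - (x) = 0
  ∂P/∂z - ∂R/∂x = (y - 6*z) - (y) = -6*z
  ∂Q/∂x - ∂P/∂y = (z) - (z - 3) = 3.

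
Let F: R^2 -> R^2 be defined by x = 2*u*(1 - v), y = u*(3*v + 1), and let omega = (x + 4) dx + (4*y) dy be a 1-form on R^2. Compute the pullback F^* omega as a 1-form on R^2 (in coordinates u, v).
F^* omega = (40*u*v^2 + 16*u*v + 8*u - 8*v + 8) du + (8*u*(5*u*v + u - 1)) dv

Using F^*(f dg) = (f ∘ F) d(g ∘ F), substitute each coordinate x_i by F_i(u, v) in f_i, and replace dx_i by d F_i = (∂F_i/∂u) du + (∂F_i/∂v) dv.
  For the x component: f_1(F) = -2*u*v + 2*u + 4; d F_1 = (2 - 2*v) du + (-2*u) dv
  For the y component: f_2(F) = 4*u*(3*v + 1); d F_2 = (3*v + 1) du + (3*u) dv
Combining and collecting du, dv coefficients:
  coeff of du: 40*u*v^2 + 16*u*v + 8*u - 8*v + 8
  coeff of dv: 8*u*(5*u*v + u - 1)
F^* omega = (40*u*v^2 + 16*u*v + 8*u - 8*v + 8) du + (8*u*(5*u*v + u - 1)) dv.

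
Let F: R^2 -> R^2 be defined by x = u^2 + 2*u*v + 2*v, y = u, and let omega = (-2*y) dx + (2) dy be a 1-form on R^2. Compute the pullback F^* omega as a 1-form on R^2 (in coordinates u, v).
F^* omega = (-4*u^2 - 4*u*v + 2) du + (4*u*(-u - 1)) dv

Using F^*(f dg) = (f ∘ F) d(g ∘ F), substitute each coordinate x_i by F_i(u, v) in f_i, and replace dx_i by d F_i = (∂F_i/∂u) du + (∂F_i/∂v) dv.
  For the x component: f_1(F) = -2*u; d F_1 = (2*u + 2*v) du + (2*u + 2) dv
  For the y component: f_2(F) = 2; d F_2 = (1) du + (0) dv
Combining and collecting du, dv coefficients:
  coeff of du: -4*u^2 - 4*u*v + 2
  coeff of dv: 4*u*(-u - 1)
F^* omega = (-4*u^2 - 4*u*v + 2) du + (4*u*(-u - 1)) dv.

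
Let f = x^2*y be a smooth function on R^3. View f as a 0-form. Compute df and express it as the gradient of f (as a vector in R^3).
df = (2*x*y) dx + (x^2) dy + (0) dz; grad f = (2*x*y, x^2, 0)

For a 0-form f, d f = (∂f/∂x) dx + (∂f/∂y) dy + (∂f/∂z) dz. The components of the vector representation are exactly the entries of grad f in Cartesian coordinates:
  ∂f/∂x = 2*x*y
  ∂f/∂y = x^2
  ∂f/∂z = 0.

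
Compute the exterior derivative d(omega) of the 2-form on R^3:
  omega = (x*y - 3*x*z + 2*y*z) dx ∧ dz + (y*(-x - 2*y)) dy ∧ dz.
d(omega) = (-x - y - 2*z) dx ∧ dy ∧ dz

For a 2-form omega = sum_{i<j} g_{ij} dx_i ∧ dx_j, the exterior derivative is
  d(omega) = sum_{i<j} d(g_{ij}) ∧ dx_i ∧ dx_j = sum_{i<j, k} (∂g_{ij}/∂x_k) dx_k ∧ dx_i ∧ dx_j.
Expand each term, using dx_k ∧ dx_i ∧ dx_j = sgn(permutation) dx_{(a)} ∧ dx_{(b)} ∧ dx_{(c)} with (a < b < c) sorted:
  d(x*y - 3*x*z + 2*y*z) includes (∂/∂y)(x*y - 3*x*z + 2*y*z) dy = (x + 2*z) dy, which multiplied by dx ∧ dz gives (-x - 2*z) dx ∧ dy ∧ dz
  d(y*(-x - 2*y)) includes (∂/∂x)(y*(-x - 2*y)) dx = (-y) dx, which multiplied by dy ∧ dz gives (-y) dx ∧ dy ∧ dz
Collecting like 3-forms: d(omega) = (-x - y - 2*z) dx ∧ dy ∧ dz.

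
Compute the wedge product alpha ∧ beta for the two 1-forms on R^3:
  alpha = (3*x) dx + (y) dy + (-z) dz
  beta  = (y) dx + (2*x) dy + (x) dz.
alpha ∧ beta = (6*x^2 - y^2) dx ∧ dy + (3*x^2 + y*z) dx ∧ dz + (x*(y + 2*z)) dy ∧ dz

Distribute the wedge, using dx_i ∧ dx_j = -dx_j ∧ dx_i and dx_i ∧ dx_i = 0. For each pair (i, j) with i < j, the coefficient of dx_i ∧ dx_j in alpha ∧ beta is (alpha_i * beta_j - alpha_j * beta_i). Collecting: alpha ∧ beta = (6*x^2 - y^2) dx ∧ dy + (3*x^2 + y*z) dx ∧ dz + (x*(y + 2*z)) dy ∧ dz.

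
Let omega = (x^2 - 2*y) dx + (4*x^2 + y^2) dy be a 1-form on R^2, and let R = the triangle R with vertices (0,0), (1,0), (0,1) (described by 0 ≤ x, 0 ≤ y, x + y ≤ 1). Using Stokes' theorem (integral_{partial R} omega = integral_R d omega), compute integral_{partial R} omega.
integral_(partial R) omega = 7/3

Stokes: integral_partial_R omega = integral_R d omega with d omega = (∂Q/∂x - ∂P/∂y) dx ∧ dy.
  ∂Q/∂x = 8*x
  ∂P/∂y = -2
  integrand = ∂Q/∂x - ∂P/∂y = 8*x + 2.
Integrating over R: integral_0^1 integral_0^{1-x} (8*x + 2) dy dx = 7/3.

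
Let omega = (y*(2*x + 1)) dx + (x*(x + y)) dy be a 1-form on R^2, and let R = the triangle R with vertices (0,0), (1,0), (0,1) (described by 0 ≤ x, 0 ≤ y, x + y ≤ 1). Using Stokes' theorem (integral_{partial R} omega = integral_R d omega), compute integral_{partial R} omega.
integral_(partial R) omega = -1/3

Stokes: integral_partial_R omega = integral_R d omega with d omega = (∂Q/∂x - ∂P/∂y) dx ∧ dy.
  ∂Q/∂x = 2*x + y
  ∂P/∂y = 2*x + 1
  integrand = ∂Q/∂x - ∂P/∂y = y - 1.
Integrating over R: integral_0^1 integral_0^{1-x} (y - 1) dy dx = -1/3.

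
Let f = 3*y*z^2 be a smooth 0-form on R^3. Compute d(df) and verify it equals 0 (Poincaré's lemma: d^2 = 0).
d(df) = 0

Step 1: df = sum_i (∂f/∂x_i) dx_i = (0) dx + (3*z^2) dy + (6*y*z) dz.
Step 2: Apply d again. Using the 1-form formula, the coefficient of dx ∧ dy in d(df) is ∂^2 f/∂x ∂y - ∂^2 f/∂y ∂x = (0) - (0) = 0 (equality of mixed partials for smooth f).
Similarly for dx ∧ dz and dy ∧ dz — all coefficients vanish. So d(df) = 0.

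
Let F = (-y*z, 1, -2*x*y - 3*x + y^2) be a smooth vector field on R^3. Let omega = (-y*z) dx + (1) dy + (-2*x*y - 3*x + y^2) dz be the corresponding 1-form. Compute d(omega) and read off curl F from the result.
d(omega) = (-2*x + 2*y) dy ∧ dz + (y + 3) dz ∧ dx + (z) dx ∧ dy; curl F = (-2*x + 2*y, y + 3, z)

d omega = sum_{i<j} (∂f_j/∂x_i - ∂f_i/∂x_j) dx_i ∧ dx_j. Under the identification (dy ∧ dz, dz ∧ dx, dx ∧ dy) ↔ (e_x, e_y, e_z), the coefficients are exactly the components of curl F. Compute:
  ∂R/∂y - ∂Q/∂z = (-2*x + 2*y) - (0) = -2*x + 2*y
  ∂P/∂z - ∂R/∂x = (-y) - (-2*y - 3) = y + 3
  ∂Q/∂x - ∂P/∂y = (0) - (-z) = z.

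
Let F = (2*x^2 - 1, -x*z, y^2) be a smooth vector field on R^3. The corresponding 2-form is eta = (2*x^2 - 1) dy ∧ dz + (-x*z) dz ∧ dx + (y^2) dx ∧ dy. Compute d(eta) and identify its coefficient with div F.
d(eta) = (4*x) dx ∧ dy ∧ dz; div F = 4*x

For a 2-form in R^3 of the form above, applying d gives a 3-form with coefficient ∂P/∂x + ∂Q/∂y + ∂R/∂z:
  ∂P/∂x = 4*x
  ∂Q/∂y = 0
  ∂R/∂z = 0
Sum = 4*x, which is exactly div F.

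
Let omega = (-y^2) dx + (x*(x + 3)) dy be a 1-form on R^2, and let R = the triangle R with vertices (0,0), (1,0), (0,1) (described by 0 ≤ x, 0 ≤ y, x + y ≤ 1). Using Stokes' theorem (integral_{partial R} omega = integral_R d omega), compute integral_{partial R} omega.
integral_(partial R) omega = 13/6

Stokes: integral_partial_R omega = integral_R d omega with d omega = (∂Q/∂x - ∂P/∂y) dx ∧ dy.
  ∂Q/∂x = 2*x + 3
  ∂P/∂y = -2*y
  integrand = ∂Q/∂x - ∂P/∂y = 2*x + 2*y + 3.
Integrating over R: integral_0^1 integral_0^{1-x} (2*x + 2*y + 3) dy dx = 13/6.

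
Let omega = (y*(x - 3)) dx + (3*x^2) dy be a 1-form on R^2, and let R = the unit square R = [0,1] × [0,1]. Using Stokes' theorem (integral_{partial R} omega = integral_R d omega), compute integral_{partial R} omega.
integral_(partial R) omega = 11/2

Stokes: integral_partial_R omega = integral_R d omega with d omega = (∂Q/∂x - ∂P/∂y) dx ∧ dy.
  ∂Q/∂x = 6*x
  ∂P/∂y = x - 3
  integrand = ∂Q/∂x - ∂P/∂y = 5*x + 3.
Integrating over R: integral_0^1 integral_0^1 (5*x + 3) dx dy = 11/2.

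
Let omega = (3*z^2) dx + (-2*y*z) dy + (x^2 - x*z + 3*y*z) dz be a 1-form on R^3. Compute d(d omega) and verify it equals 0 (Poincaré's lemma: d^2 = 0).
d(d omega) = 0

Step 1: d omega = sum_{i<j} (∂f_j/∂x_i - ∂f_i/∂x_j) dx_i ∧ dx_j:
  coeff of dx ∧ dy: 0
  coeff of dx ∧ dz: 2*x - 7*z
  coeff of dy ∧ dz: 2*y + 3*z
Step 2: Apply d again to each 2-form coefficient. The only possible 3-form in R^3 is dx ∧ dy ∧ dz, with coefficient
  ∂(coeff of dy∧dz)/∂x - ∂(coeff of dx∧dz)/∂y + ∂(coeff of dx∧dy)/∂z
  = ∂/∂x (2*y + 3*z) - ∂/∂y (2*x - 7*z) + ∂/∂z (0).
Each of these terms simplifies to sums of mixed partials that cancel in pairs. The result is 0 (by equality of mixed partials for smooth functions — Schwarz / Clairaut).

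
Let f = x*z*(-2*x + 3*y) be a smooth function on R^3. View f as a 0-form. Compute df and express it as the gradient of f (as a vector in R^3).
df = (z*(-4*x + 3*y)) dx + (3*x*z) dy + (x*(-2*x + 3*y)) dz; grad f = (z*(-4*x + 3*y), 3*x*z, x*(-2*x + 3*y))

For a 0-form f, d f = (∂f/∂x) dx + (∂f/∂y) dy + (∂f/∂z) dz. The components of the vector representation are exactly the entries of grad f in Cartesian coordinates:
  ∂f/∂x = z*(-4*x + 3*y)
  ∂f/∂y = 3*x*z
  ∂f/∂z = x*(-2*x + 3*y).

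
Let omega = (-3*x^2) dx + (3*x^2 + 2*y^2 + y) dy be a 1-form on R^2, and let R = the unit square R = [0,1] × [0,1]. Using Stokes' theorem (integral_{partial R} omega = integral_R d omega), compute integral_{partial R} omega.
integral_(partial R) omega = 3

Stokes: integral_partial_R omega = integral_R d omega with d omega = (∂Q/∂x - ∂P/∂y) dx ∧ dy.
  ∂Q/∂x = 6*x
  ∂P/∂y = 0
  integrand = ∂Q/∂x - ∂P/∂y = 6*x.
Integrating over R: integral_0^1 integral_0^1 (6*x) dx dy = 3.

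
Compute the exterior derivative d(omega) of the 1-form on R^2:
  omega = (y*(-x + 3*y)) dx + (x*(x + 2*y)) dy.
d(omega) = (3*x - 4*y) dx ∧ dy

For a 1-form omega = sum_i f_i dx_i, the exterior derivative is
  d(omega) = sum_{i < j} (∂f_j/∂x_i - ∂f_i/∂x_j) dx_i ∧ dx_j.
  coefficient of dx ∧ dy: ∂f_2/∂x - ∂f_1/∂y = ∂(x*(x + 2*y))/∂x - ∂(y*(-x + 3*y))/∂y = 3*x - 4*y
Assembling: d(omega) = (3*x - 4*y) dx ∧ dy.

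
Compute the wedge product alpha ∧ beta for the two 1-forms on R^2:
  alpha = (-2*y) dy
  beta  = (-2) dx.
alpha ∧ beta = (-4*y) dx ∧ dy

Distribute the wedge, using dx_i ∧ dx_j = -dx_j ∧ dx_i and dx_i ∧ dx_i = 0. For each pair (i, j) with i < j, the coefficient of dx_i ∧ dx_j in alpha ∧ beta is (alpha_i * beta_j - alpha_j * beta_i). Collecting: alpha ∧ beta = (-4*y) dx ∧ dy.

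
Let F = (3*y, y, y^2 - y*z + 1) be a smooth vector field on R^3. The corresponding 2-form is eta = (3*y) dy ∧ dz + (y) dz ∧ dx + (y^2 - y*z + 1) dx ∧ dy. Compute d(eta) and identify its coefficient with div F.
d(eta) = (1 - y) dx ∧ dy ∧ dz; div F = 1 - y

For a 2-form in R^3 of the form above, applying d gives a 3-form with coefficient ∂P/∂x + ∂Q/∂y + ∂R/∂z:
  ∂P/∂x = 0
  ∂Q/∂y = 1
  ∂R/∂z = -y
Sum = 1 - y, which is exactly div F.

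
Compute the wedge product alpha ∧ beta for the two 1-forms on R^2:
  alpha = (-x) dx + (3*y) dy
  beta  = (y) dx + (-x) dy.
alpha ∧ beta = (x^2 - 3*y^2) dx ∧ dy

Distribute the wedge, using dx_i ∧ dx_j = -dx_j ∧ dx_i and dx_i ∧ dx_i = 0. For each pair (i, j) with i < j, the coefficient of dx_i ∧ dx_j in alpha ∧ beta is (alpha_i * beta_j - alpha_j * beta_i). Collecting: alpha ∧ beta = (x^2 - 3*y^2) dx ∧ dy.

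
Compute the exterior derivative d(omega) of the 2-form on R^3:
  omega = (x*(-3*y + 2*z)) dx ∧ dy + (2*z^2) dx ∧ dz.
d(omega) = (2*x) dx ∧ dy ∧ dz

For a 2-form omega = sum_{i<j} g_{ij} dx_i ∧ dx_j, the exterior derivative is
  d(omega) = sum_{i<j} d(g_{ij}) ∧ dx_i ∧ dx_j = sum_{i<j, k} (∂g_{ij}/∂x_k) dx_k ∧ dx_i ∧ dx_j.
Expand each term, using dx_k ∧ dx_i ∧ dx_j = sgn(permutation) dx_{(a)} ∧ dx_{(b)} ∧ dx_{(c)} with (a < b < c) sorted:
  d(x*(-3*y + 2*z)) includes (∂/∂z)(x*(-3*y + 2*z)) dz = (2*x) dz, which multiplied by dx ∧ dy gives (2*x) dx ∧ dy ∧ dz
Collecting like 3-forms: d(omega) = (2*x) dx ∧ dy ∧ dz.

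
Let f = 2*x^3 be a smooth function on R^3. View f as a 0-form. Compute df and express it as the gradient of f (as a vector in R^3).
df = (6*x^2) dx + (0) dy + (0) dz; grad f = (6*x^2, 0, 0)

For a 0-form f, d f = (∂f/∂x) dx + (∂f/∂y) dy + (∂f/∂z) dz. The components of the vector representation are exactly the entries of grad f in Cartesian coordinates:
  ∂f/∂x = 6*x^2
  ∂f/∂y = 0
  ∂f/∂z = 0.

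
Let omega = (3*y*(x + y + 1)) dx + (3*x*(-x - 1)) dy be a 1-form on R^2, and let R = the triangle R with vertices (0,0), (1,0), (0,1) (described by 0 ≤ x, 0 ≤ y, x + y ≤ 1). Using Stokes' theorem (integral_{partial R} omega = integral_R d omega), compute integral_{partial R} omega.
integral_(partial R) omega = -11/2

Stokes: integral_partial_R omega = integral_R d omega with d omega = (∂Q/∂x - ∂P/∂y) dx ∧ dy.
  ∂Q/∂x = -6*x - 3
  ∂P/∂y = 3*x + 6*y + 3
  integrand = ∂Q/∂x - ∂P/∂y = -9*x - 6*y - 6.
Integrating over R: integral_0^1 integral_0^{1-x} (-9*x - 6*y - 6) dy dx = -11/2.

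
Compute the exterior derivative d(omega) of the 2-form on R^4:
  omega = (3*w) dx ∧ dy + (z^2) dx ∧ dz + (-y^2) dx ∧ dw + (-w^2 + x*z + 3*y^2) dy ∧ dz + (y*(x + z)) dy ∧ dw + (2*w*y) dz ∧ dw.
d(omega) = (3*y + 3) dx ∧ dy ∧ dw + (z) dx ∧ dy ∧ dz + (-y) dy ∧ dz ∧ dw

For a 2-form omega = sum_{i<j} g_{ij} dx_i ∧ dx_j, the exterior derivative is
  d(omega) = sum_{i<j} d(g_{ij}) ∧ dx_i ∧ dx_j = sum_{i<j, k} (∂g_{ij}/∂x_k) dx_k ∧ dx_i ∧ dx_j.
Expand each term, using dx_k ∧ dx_i ∧ dx_j = sgn(permutation) dx_{(a)} ∧ dx_{(b)} ∧ dx_{(c)} with (a < b < c) sorted:
  d(3*w) includes (∂/∂w)(3*w) dw = (3) dw, which multiplied by dx ∧ dy gives (3) dx ∧ dy ∧ dw
  d(-y^2) includes (∂/∂y)(-y^2) dy = (-2*y) dy, which multiplied by dx ∧ dw gives (2*y) dx ∧ dy ∧ dw
  d(-w^2 + x*z + 3*y^2) includes (∂/∂x)(-w^2 + x*z + 3*y^2) dx = (z) dx, which multiplied by dy ∧ dz gives (z) dx ∧ dy ∧ dz
  d(-w^2 + x*z + 3*y^2) includes (∂/∂w)(-w^2 + x*z + 3*y^2) dw = (-2*w) dw, which multiplied by dy ∧ dz gives (-2*w) dy ∧ dz ∧ dw
  d(y*(x + z)) includes (∂/∂x)(y*(x + z)) dx = (y) dx, which multiplied by dy ∧ dw gives (y) dx ∧ dy ∧ dw
  d(y*(x + z)) includes (∂/∂z)(y*(x + z)) dz = (y) dz, which multiplied by dy ∧ dw gives (-y) dy ∧ dz ∧ dw
  d(2*w*y) includes (∂/∂y)(2*w*y) dy = (2*w) dy, which multiplied by dz ∧ dw gives (2*w) dy ∧ dz ∧ dw
Collecting like 3-forms: d(omega) = (3*y + 3) dx ∧ dy ∧ dw + (z) dx ∧ dy ∧ dz + (-y) dy ∧ dz ∧ dw.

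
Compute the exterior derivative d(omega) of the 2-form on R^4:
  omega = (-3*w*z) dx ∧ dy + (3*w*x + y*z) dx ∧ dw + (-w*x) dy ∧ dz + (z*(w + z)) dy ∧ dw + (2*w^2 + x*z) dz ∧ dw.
d(omega) = (-4*w) dx ∧ dy ∧ dz + (-4*z) dx ∧ dy ∧ dw + (-y + z) dx ∧ dz ∧ dw + (-w - x - 2*z) dy ∧ dz ∧ dw

For a 2-form omega = sum_{i<j} g_{ij} dx_i ∧ dx_j, the exterior derivative is
  d(omega) = sum_{i<j} d(g_{ij}) ∧ dx_i ∧ dx_j = sum_{i<j, k} (∂g_{ij}/∂x_k) dx_k ∧ dx_i ∧ dx_j.
Expand each term, using dx_k ∧ dx_i ∧ dx_j = sgn(permutation) dx_{(a)} ∧ dx_{(b)} ∧ dx_{(c)} with (a < b < c) sorted:
  d(-3*w*z) includes (∂/∂z)(-3*w*z) dz = (-3*w) dz, which multiplied by dx ∧ dy gives (-3*w) dx ∧ dy ∧ dz
  d(-3*w*z) includes (∂/∂w)(-3*w*z) dw = (-3*z) dw, which multiplied by dx ∧ dy gives (-3*z) dx ∧ dy ∧ dw
  d(3*w*x + y*z) includes (∂/∂y)(3*w*x + y*z) dy = (z) dy, which multiplied by dx ∧ dw gives (-z) dx ∧ dy ∧ dw
  d(3*w*x + y*z) includes (∂/∂z)(3*w*x + y*z) dz = (y) dz, which multiplied by dx ∧ dw gives (-y) dx ∧ dz ∧ dw
  d(-w*x) includes (∂/∂x)(-w*x) dx = (-w) dx, which multiplied by dy ∧ dz gives (-w) dx ∧ dy ∧ dz
  d(-w*x) includes (∂/∂w)(-w*x) dw = (-x) dw, which multiplied by dy ∧ dz gives (-x) dy ∧ dz ∧ dw
  d(z*(w + z)) includes (∂/∂z)(z*(w + z)) dz = (w + 2*z) dz, which multiplied by dy ∧ dw gives (-w - 2*z) dy ∧ dz ∧ dw
  d(2*w^2 + x*z) includes (∂/∂x)(2*w^2 + x*z) dx = (z) dx, which multiplied by dz ∧ dw gives (z) dx ∧ dz ∧ dw
Collecting like 3-forms: d(omega) = (-4*w) dx ∧ dy ∧ dz + (-4*z) dx ∧ dy ∧ dw + (-y + z) dx ∧ dz ∧ dw + (-w - x - 2*z) dy ∧ dz ∧ dw.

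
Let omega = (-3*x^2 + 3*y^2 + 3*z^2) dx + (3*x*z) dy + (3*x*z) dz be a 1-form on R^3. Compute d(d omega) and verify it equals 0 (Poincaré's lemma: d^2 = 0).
d(d omega) = 0

Step 1: d omega = sum_{i<j} (∂f_j/∂x_i - ∂f_i/∂x_j) dx_i ∧ dx_j:
  coeff of dx ∧ dy: -6*y + 3*z
  coeff of dx ∧ dz: -3*z
  coeff of dy ∧ dz: -3*x
Step 2: Apply d again to each 2-form coefficient. The only possible 3-form in R^3 is dx ∧ dy ∧ dz, with coefficient
  ∂(coeff of dy∧dz)/∂x - ∂(coeff of dx∧dz)/∂y + ∂(coeff of dx∧dy)/∂z
  = ∂/∂x (-3*x) - ∂/∂y (-3*z) + ∂/∂z (-6*y + 3*z).
Each of these terms simplifies to sums of mixed partials that cancel in pairs. The result is 0 (by equality of mixed partials for smooth functions — Schwarz / Clairaut).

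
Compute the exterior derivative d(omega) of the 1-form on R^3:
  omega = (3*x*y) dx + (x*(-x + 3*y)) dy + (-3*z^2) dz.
d(omega) = (-5*x + 3*y) dx ∧ dy

For a 1-form omega = sum_i f_i dx_i, the exterior derivative is
  d(omega) = sum_{i < j} (∂f_j/∂x_i - ∂f_i/∂x_j) dx_i ∧ dx_j.
  coefficient of dx ∧ dy: ∂f_2/∂x - ∂f_1/∂y = ∂(x*(-x + 3*y))/∂x - ∂(3*x*y)/∂y = -5*x + 3*y
Assembling: d(omega) = (-5*x + 3*y) dx ∧ dy.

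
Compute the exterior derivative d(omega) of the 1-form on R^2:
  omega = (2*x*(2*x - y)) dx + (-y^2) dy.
d(omega) = (2*x) dx ∧ dy

For a 1-form omega = sum_i f_i dx_i, the exterior derivative is
  d(omega) = sum_{i < j} (∂f_j/∂x_i - ∂f_i/∂x_j) dx_i ∧ dx_j.
  coefficient of dx ∧ dy: ∂f_2/∂x - ∂f_1/∂y = ∂(-y^2)/∂x - ∂(2*x*(2*x - y))/∂y = 2*x
Assembling: d(omega) = (2*x) dx ∧ dy.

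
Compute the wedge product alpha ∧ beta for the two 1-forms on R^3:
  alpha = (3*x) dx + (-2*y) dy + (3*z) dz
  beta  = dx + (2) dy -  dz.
alpha ∧ beta = (6*x + 2*y) dx ∧ dy + (-3*x - 3*z) dx ∧ dz + (2*y - 6*z) dy ∧ dz

Distribute the wedge, using dx_i ∧ dx_j = -dx_j ∧ dx_i and dx_i ∧ dx_i = 0. For each pair (i, j) with i < j, the coefficient of dx_i ∧ dx_j in alpha ∧ beta is (alpha_i * beta_j - alpha_j * beta_i). Collecting: alpha ∧ beta = (6*x + 2*y) dx ∧ dy + (-3*x - 3*z) dx ∧ dz + (2*y - 6*z) dy ∧ dz.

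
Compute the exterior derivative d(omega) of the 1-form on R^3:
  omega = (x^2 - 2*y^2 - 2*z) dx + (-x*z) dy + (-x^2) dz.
d(omega) = (4*y - z) dx ∧ dy + (2 - 2*x) dx ∧ dz + (x) dy ∧ dz

For a 1-form omega = sum_i f_i dx_i, the exterior derivative is
  d(omega) = sum_{i < j} (∂f_j/∂x_i - ∂f_i/∂x_j) dx_i ∧ dx_j.
  coefficient of dx ∧ dy: ∂f_2/∂x - ∂f_1/∂y = ∂(-x*z)/∂x - ∂(x^2 - 2*y^2 - 2*z)/∂y = 4*y - z
  coefficient of dx ∧ dz: ∂f_3/∂x - ∂f_1/∂z = ∂(-x^2)/∂x - ∂(x^2 - 2*y^2 - 2*z)/∂z = 2 - 2*x
  coefficient of dy ∧ dz: ∂f_3/∂y - ∂f_2/∂z = ∂(-x^2)/∂y - ∂(-x*z)/∂z = x
Assembling: d(omega) = (4*y - z) dx ∧ dy + (2 - 2*x) dx ∧ dz + (x) dy ∧ dz.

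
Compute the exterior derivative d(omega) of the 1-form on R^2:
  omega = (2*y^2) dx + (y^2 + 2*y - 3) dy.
d(omega) = (-4*y) dx ∧ dy

For a 1-form omega = sum_i f_i dx_i, the exterior derivative is
  d(omega) = sum_{i < j} (∂f_j/∂x_i - ∂f_i/∂x_j) dx_i ∧ dx_j.
  coefficient of dx ∧ dy: ∂f_2/∂x - ∂f_1/∂y = ∂(y^2 + 2*y - 3)/∂x - ∂(2*y^2)/∂y = -4*y
Assembling: d(omega) = (-4*y) dx ∧ dy.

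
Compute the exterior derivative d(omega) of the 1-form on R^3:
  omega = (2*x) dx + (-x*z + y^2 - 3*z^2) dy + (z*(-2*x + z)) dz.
d(omega) = (-z) dx ∧ dy + (-2*z) dx ∧ dz + (x + 6*z) dy ∧ dz

For a 1-form omega = sum_i f_i dx_i, the exterior derivative is
  d(omega) = sum_{i < j} (∂f_j/∂x_i - ∂f_i/∂x_j) dx_i ∧ dx_j.
  coefficient of dx ∧ dy: ∂f_2/∂x - ∂f_1/∂y = ∂(-x*z + y^2 - 3*z^2)/∂x - ∂(2*x)/∂y = -z
  coefficient of dx ∧ dz: ∂f_3/∂x - ∂f_1/∂z = ∂(z*(-2*x + z))/∂x - ∂(2*x)/∂z = -2*z
  coefficient of dy ∧ dz: ∂f_3/∂y - ∂f_2/∂z = ∂(z*(-2*x + z))/∂y - ∂(-x*z + y^2 - 3*z^2)/∂z = x + 6*z
Assembling: d(omega) = (-z) dx ∧ dy + (-2*z) dx ∧ dz + (x + 6*z) dy ∧ dz.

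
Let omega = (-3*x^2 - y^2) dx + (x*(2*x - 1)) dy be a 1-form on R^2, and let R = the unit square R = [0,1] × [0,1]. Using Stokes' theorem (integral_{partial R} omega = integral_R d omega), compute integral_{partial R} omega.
integral_(partial R) omega = 2

Stokes: integral_partial_R omega = integral_R d omega with d omega = (∂Q/∂x - ∂P/∂y) dx ∧ dy.
  ∂Q/∂x = 4*x - 1
  ∂P/∂y = -2*y
  integrand = ∂Q/∂x - ∂P/∂y = 4*x + 2*y - 1.
Integrating over R: integral_0^1 integral_0^1 (4*x + 2*y - 1) dx dy = 2.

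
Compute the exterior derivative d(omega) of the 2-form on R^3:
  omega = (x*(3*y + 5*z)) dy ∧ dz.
d(omega) = (3*y + 5*z) dx ∧ dy ∧ dz

For a 2-form omega = sum_{i<j} g_{ij} dx_i ∧ dx_j, the exterior derivative is
  d(omega) = sum_{i<j} d(g_{ij}) ∧ dx_i ∧ dx_j = sum_{i<j, k} (∂g_{ij}/∂x_k) dx_k ∧ dx_i ∧ dx_j.
Expand each term, using dx_k ∧ dx_i ∧ dx_j = sgn(permutation) dx_{(a)} ∧ dx_{(b)} ∧ dx_{(c)} with (a < b < c) sorted:
  d(x*(3*y + 5*z)) includes (∂/∂x)(x*(3*y + 5*z)) dx = (3*y + 5*z) dx, which multiplied by dy ∧ dz gives (3*y + 5*z) dx ∧ dy ∧ dz
Collecting like 3-forms: d(omega) = (3*y + 5*z) dx ∧ dy ∧ dz.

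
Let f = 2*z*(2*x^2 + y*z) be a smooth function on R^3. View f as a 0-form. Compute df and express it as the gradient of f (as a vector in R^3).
df = (8*x*z) dx + (2*z^2) dy + (4*x^2 + 4*y*z) dz; grad f = (8*x*z, 2*z^2, 4*x^2 + 4*y*z)

For a 0-form f, d f = (∂f/∂x) dx + (∂f/∂y) dy + (∂f/∂z) dz. The components of the vector representation are exactly the entries of grad f in Cartesian coordinates:
  ∂f/∂x = 8*x*z
  ∂f/∂y = 2*z^2
  ∂f/∂z = 4*x^2 + 4*y*z.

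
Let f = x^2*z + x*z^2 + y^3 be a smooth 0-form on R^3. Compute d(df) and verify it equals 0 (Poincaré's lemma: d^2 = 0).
d(df) = 0

Step 1: df = sum_i (∂f/∂x_i) dx_i = (z*(2*x + z)) dx + (3*y^2) dy + (x*(x + 2*z)) dz.
Step 2: Apply d again. Using the 1-form formula, the coefficient of dx ∧ dy in d(df) is ∂^2 f/∂x ∂y - ∂^2 f/∂y ∂x = (0) - (0) = 0 (equality of mixed partials for smooth f).
Similarly for dx ∧ dz and dy ∧ dz — all coefficients vanish. So d(df) = 0.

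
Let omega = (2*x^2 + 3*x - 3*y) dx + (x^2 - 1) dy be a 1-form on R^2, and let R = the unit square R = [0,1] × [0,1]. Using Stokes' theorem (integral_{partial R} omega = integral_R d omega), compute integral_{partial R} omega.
integral_(partial R) omega = 4

Stokes: integral_partial_R omega = integral_R d omega with d omega = (∂Q/∂x - ∂P/∂y) dx ∧ dy.
  ∂Q/∂x = 2*x
  ∂P/∂y = -3
  integrand = ∂Q/∂x - ∂P/∂y = 2*x + 3.
Integrating over R: integral_0^1 integral_0^1 (2*x + 3) dx dy = 4.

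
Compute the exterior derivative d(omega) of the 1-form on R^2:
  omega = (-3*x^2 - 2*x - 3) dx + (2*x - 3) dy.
d(omega) = (2) dx ∧ dy

For a 1-form omega = sum_i f_i dx_i, the exterior derivative is
  d(omega) = sum_{i < j} (∂f_j/∂x_i - ∂f_i/∂x_j) dx_i ∧ dx_j.
  coefficient of dx ∧ dy: ∂f_2/∂x - ∂f_1/∂y = ∂(2*x - 3)/∂x - ∂(-3*x^2 - 2*x - 3)/∂y = 2
Assembling: d(omega) = (2) dx ∧ dy.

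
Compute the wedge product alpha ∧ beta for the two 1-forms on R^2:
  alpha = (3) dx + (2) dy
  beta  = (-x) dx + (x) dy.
alpha ∧ beta = (5*x) dx ∧ dy

Distribute the wedge, using dx_i ∧ dx_j = -dx_j ∧ dx_i and dx_i ∧ dx_i = 0. For each pair (i, j) with i < j, the coefficient of dx_i ∧ dx_j in alpha ∧ beta is (alpha_i * beta_j - alpha_j * beta_i). Collecting: alpha ∧ beta = (5*x) dx ∧ dy.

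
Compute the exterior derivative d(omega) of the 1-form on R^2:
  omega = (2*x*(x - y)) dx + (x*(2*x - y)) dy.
d(omega) = (6*x - y) dx ∧ dy

For a 1-form omega = sum_i f_i dx_i, the exterior derivative is
  d(omega) = sum_{i < j} (∂f_j/∂x_i - ∂f_i/∂x_j) dx_i ∧ dx_j.
  coefficient of dx ∧ dy: ∂f_2/∂x - ∂f_1/∂y = ∂(x*(2*x - y))/∂x - ∂(2*x*(x - y))/∂y = 6*x - y
Assembling: d(omega) = (6*x - y) dx ∧ dy.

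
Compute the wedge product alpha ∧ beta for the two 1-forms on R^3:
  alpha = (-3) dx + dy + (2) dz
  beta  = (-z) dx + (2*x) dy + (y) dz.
alpha ∧ beta = (-6*x + z) dx ∧ dy + (-3*y + 2*z) dx ∧ dz + (-4*x + y) dy ∧ dz

Distribute the wedge, using dx_i ∧ dx_j = -dx_j ∧ dx_i and dx_i ∧ dx_i = 0. For each pair (i, j) with i < j, the coefficient of dx_i ∧ dx_j in alpha ∧ beta is (alpha_i * beta_j - alpha_j * beta_i). Collecting: alpha ∧ beta = (-6*x + z) dx ∧ dy + (-3*y + 2*z) dx ∧ dz + (-4*x + y) dy ∧ dz.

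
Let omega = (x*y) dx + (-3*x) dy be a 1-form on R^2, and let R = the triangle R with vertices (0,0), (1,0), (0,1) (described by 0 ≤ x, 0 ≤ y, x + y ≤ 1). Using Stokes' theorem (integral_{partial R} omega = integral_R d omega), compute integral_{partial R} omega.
integral_(partial R) omega = -5/3

Stokes: integral_partial_R omega = integral_R d omega with d omega = (∂Q/∂x - ∂P/∂y) dx ∧ dy.
  ∂Q/∂x = -3
  ∂P/∂y = x
  integrand = ∂Q/∂x - ∂P/∂y = -x - 3.
Integrating over R: integral_0^1 integral_0^{1-x} (-x - 3) dy dx = -5/3.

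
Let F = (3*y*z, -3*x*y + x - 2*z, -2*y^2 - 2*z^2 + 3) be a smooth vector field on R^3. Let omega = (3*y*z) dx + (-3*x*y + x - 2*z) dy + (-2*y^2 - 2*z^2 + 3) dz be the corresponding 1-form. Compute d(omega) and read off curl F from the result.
d(omega) = (2 - 4*y) dy ∧ dz + (3*y) dz ∧ dx + (-3*y - 3*z + 1) dx ∧ dy; curl F = (2 - 4*y, 3*y, -3*y - 3*z + 1)

d omega = sum_{i<j} (∂f_j/∂x_i - ∂f_i/∂x_j) dx_i ∧ dx_j. Under the identification (dy ∧ dz, dz ∧ dx, dx ∧ dy) ↔ (e_x, e_y, e_z), the coefficients are exactly the components of curl F. Compute:
  ∂R/∂y - ∂Q/∂z = (-4*y) - (-2) = 2 - 4*y
  ∂P/∂z - ∂R/∂x = (3*y) - (0) = 3*y
  ∂Q/∂x - ∂P/∂y = (1 - 3*y) - (3*z) = -3*y - 3*z + 1.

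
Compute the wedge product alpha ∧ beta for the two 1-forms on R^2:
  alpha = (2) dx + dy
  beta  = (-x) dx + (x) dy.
alpha ∧ beta = (3*x) dx ∧ dy

Distribute the wedge, using dx_i ∧ dx_j = -dx_j ∧ dx_i and dx_i ∧ dx_i = 0. For each pair (i, j) with i < j, the coefficient of dx_i ∧ dx_j in alpha ∧ beta is (alpha_i * beta_j - alpha_j * beta_i). Collecting: alpha ∧ beta = (3*x) dx ∧ dy.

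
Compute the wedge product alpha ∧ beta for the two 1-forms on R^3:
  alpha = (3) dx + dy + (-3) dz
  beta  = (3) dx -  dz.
alpha ∧ beta = (6) dx ∧ dz + (-3) dx ∧ dy + (-1) dy ∧ dz

Distribute the wedge, using dx_i ∧ dx_j = -dx_j ∧ dx_i and dx_i ∧ dx_i = 0. For each pair (i, j) with i < j, the coefficient of dx_i ∧ dx_j in alpha ∧ beta is (alpha_i * beta_j - alpha_j * beta_i). Collecting: alpha ∧ beta = (6) dx ∧ dz + (-3) dx ∧ dy + (-1) dy ∧ dz.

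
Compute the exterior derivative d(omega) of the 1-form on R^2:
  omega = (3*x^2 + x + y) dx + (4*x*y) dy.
d(omega) = (4*y - 1) dx ∧ dy

For a 1-form omega = sum_i f_i dx_i, the exterior derivative is
  d(omega) = sum_{i < j} (∂f_j/∂x_i - ∂f_i/∂x_j) dx_i ∧ dx_j.
  coefficient of dx ∧ dy: ∂f_2/∂x - ∂f_1/∂y = ∂(4*x*y)/∂x - ∂(3*x^2 + x + y)/∂y = 4*y - 1
Assembling: d(omega) = (4*y - 1) dx ∧ dy.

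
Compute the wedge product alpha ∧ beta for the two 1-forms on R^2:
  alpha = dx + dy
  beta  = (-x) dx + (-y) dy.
alpha ∧ beta = (x - y) dx ∧ dy

Distribute the wedge, using dx_i ∧ dx_j = -dx_j ∧ dx_i and dx_i ∧ dx_i = 0. For each pair (i, j) with i < j, the coefficient of dx_i ∧ dx_j in alpha ∧ beta is (alpha_i * beta_j - alpha_j * beta_i). Collecting: alpha ∧ beta = (x - y) dx ∧ dy.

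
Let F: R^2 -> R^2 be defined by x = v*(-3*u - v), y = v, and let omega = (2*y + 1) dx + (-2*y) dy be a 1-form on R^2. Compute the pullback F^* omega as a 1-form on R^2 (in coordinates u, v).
F^* omega = (3*v*(-2*v - 1)) du + (-6*u*v - 3*u - 4*v^2 - 4*v) dv

Using F^*(f dg) = (f ∘ F) d(g ∘ F), substitute each coordinate x_i by F_i(u, v) in f_i, and replace dx_i by d F_i = (∂F_i/∂u) du + (∂F_i/∂v) dv.
  For the x component: f_1(F) = 2*v + 1; d F_1 = (-3*v) du + (-3*u - 2*v) dv
  For the y component: f_2(F) = -2*v; d F_2 = (0) du + (1) dv
Combining and collecting du, dv coefficients:
  coeff of du: 3*v*(-2*v - 1)
  coeff of dv: -6*u*v - 3*u - 4*v^2 - 4*v
F^* omega = (3*v*(-2*v - 1)) du + (-6*u*v - 3*u - 4*v^2 - 4*v) dv.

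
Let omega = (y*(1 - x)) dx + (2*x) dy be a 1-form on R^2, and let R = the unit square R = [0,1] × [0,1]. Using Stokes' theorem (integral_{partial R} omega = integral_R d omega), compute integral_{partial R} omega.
integral_(partial R) omega = 3/2

Stokes: integral_partial_R omega = integral_R d omega with d omega = (∂Q/∂x - ∂P/∂y) dx ∧ dy.
  ∂Q/∂x = 2
  ∂P/∂y = 1 - x
  integrand = ∂Q/∂x - ∂P/∂y = x + 1.
Integrating over R: integral_0^1 integral_0^1 (x + 1) dx dy = 3/2.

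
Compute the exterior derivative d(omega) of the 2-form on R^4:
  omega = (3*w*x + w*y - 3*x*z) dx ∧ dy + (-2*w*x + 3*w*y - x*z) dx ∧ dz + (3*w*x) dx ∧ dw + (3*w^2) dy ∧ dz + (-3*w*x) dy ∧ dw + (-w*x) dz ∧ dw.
d(omega) = (-3*w - 3*x) dx ∧ dy ∧ dz + (-3*w + 3*x + y) dx ∧ dy ∧ dw + (-w - 2*x + 3*y) dx ∧ dz ∧ dw + (6*w) dy ∧ dz ∧ dw

For a 2-form omega = sum_{i<j} g_{ij} dx_i ∧ dx_j, the exterior derivative is
  d(omega) = sum_{i<j} d(g_{ij}) ∧ dx_i ∧ dx_j = sum_{i<j, k} (∂g_{ij}/∂x_k) dx_k ∧ dx_i ∧ dx_j.
Expand each term, using dx_k ∧ dx_i ∧ dx_j = sgn(permutation) dx_{(a)} ∧ dx_{(b)} ∧ dx_{(c)} with (a < b < c) sorted:
  d(3*w*x + w*y - 3*x*z) includes (∂/∂z)(3*w*x + w*y - 3*x*z) dz = (-3*x) dz, which multiplied by dx ∧ dy gives (-3*x) dx ∧ dy ∧ dz
  d(3*w*x + w*y - 3*x*z) includes (∂/∂w)(3*w*x + w*y - 3*x*z) dw = (3*x + y) dw, which multiplied by dx ∧ dy gives (3*x + y) dx ∧ dy ∧ dw
  d(-2*w*x + 3*w*y - x*z) includes (∂/∂y)(-2*w*x + 3*w*y - x*z) dy = (3*w) dy, which multiplied by dx ∧ dz gives (-3*w) dx ∧ dy ∧ dz
  d(-2*w*x + 3*w*y - x*z) includes (∂/∂w)(-2*w*x + 3*w*y - x*z) dw = (-2*x + 3*y) dw, which multiplied by dx ∧ dz gives (-2*x + 3*y) dx ∧ dz ∧ dw
  d(3*w^2) includes (∂/∂w)(3*w^2) dw = (6*w) dw, which multiplied by dy ∧ dz gives (6*w) dy ∧ dz ∧ dw
  d(-3*w*x) includes (∂/∂x)(-3*w*x) dx = (-3*w) dx, which multiplied by dy ∧ dw gives (-3*w) dx ∧ dy ∧ dw
  d(-w*x) includes (∂/∂x)(-w*x) dx = (-w) dx, which multiplied by dz ∧ dw gives (-w) dx ∧ dz ∧ dw
Collecting like 3-forms: d(omega) = (-3*w - 3*x) dx ∧ dy ∧ dz + (-3*w + 3*x + y) dx ∧ dy ∧ dw + (-w - 2*x + 3*y) dx ∧ dz ∧ dw + (6*w) dy ∧ dz ∧ dw.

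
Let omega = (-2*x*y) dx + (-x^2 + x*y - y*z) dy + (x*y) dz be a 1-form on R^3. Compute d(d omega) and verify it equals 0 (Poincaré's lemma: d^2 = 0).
d(d omega) = 0

Step 1: d omega = sum_{i<j} (∂f_j/∂x_i - ∂f_i/∂x_j) dx_i ∧ dx_j:
  coeff of dx ∧ dy: y
  coeff of dx ∧ dz: y
  coeff of dy ∧ dz: x + y
Step 2: Apply d again to each 2-form coefficient. The only possible 3-form in R^3 is dx ∧ dy ∧ dz, with coefficient
  ∂(coeff of dy∧dz)/∂x - ∂(coeff of dx∧dz)/∂y + ∂(coeff of dx∧dy)/∂z
  = ∂/∂x (x + y) - ∂/∂y (y) + ∂/∂z (y).
Each of these terms simplifies to sums of mixed partials that cancel in pairs. The result is 0 (by equality of mixed partials for smooth functions — Schwarz / Clairaut).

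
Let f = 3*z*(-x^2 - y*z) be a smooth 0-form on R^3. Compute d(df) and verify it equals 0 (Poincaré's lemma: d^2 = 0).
d(df) = 0

Step 1: df = sum_i (∂f/∂x_i) dx_i = (-6*x*z) dx + (-3*z^2) dy + (-3*x^2 - 6*y*z) dz.
Step 2: Apply d again. Using the 1-form formula, the coefficient of dx ∧ dy in d(df) is ∂^2 f/∂x ∂y - ∂^2 f/∂y ∂x = (0) - (0) = 0 (equality of mixed partials for smooth f).
Similarly for dx ∧ dz and dy ∧ dz — all coefficients vanish. So d(df) = 0.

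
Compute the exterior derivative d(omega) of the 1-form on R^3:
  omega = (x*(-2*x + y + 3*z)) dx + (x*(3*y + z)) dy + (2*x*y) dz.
d(omega) = (-x + 3*y + z) dx ∧ dy + (-3*x + 2*y) dx ∧ dz + (x) dy ∧ dz

For a 1-form omega = sum_i f_i dx_i, the exterior derivative is
  d(omega) = sum_{i < j} (∂f_j/∂x_i - ∂f_i/∂x_j) dx_i ∧ dx_j.
  coefficient of dx ∧ dy: ∂f_2/∂x - ∂f_1/∂y = ∂(x*(3*y + z))/∂x - ∂(x*(-2*x + y + 3*z))/∂y = -x + 3*y + z
  coefficient of dx ∧ dz: ∂f_3/∂x - ∂f_1/∂z = ∂(2*x*y)/∂x - ∂(x*(-2*x + y + 3*z))/∂z = -3*x + 2*y
  coefficient of dy ∧ dz: ∂f_3/∂y - ∂f_2/∂z = ∂(2*x*y)/∂y - ∂(x*(3*y + z))/∂z = x
Assembling: d(omega) = (-x + 3*y + z) dx ∧ dy + (-3*x + 2*y) dx ∧ dz + (x) dy ∧ dz.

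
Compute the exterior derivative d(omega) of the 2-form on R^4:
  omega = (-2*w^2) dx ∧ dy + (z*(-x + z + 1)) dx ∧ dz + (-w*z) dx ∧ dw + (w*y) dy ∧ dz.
d(omega) = (-4*w) dx ∧ dy ∧ dw + (w) dx ∧ dz ∧ dw + (y) dy ∧ dz ∧ dw

For a 2-form omega = sum_{i<j} g_{ij} dx_i ∧ dx_j, the exterior derivative is
  d(omega) = sum_{i<j} d(g_{ij}) ∧ dx_i ∧ dx_j = sum_{i<j, k} (∂g_{ij}/∂x_k) dx_k ∧ dx_i ∧ dx_j.
Expand each term, using dx_k ∧ dx_i ∧ dx_j = sgn(permutation) dx_{(a)} ∧ dx_{(b)} ∧ dx_{(c)} with (a < b < c) sorted:
  d(-2*w^2) includes (∂/∂w)(-2*w^2) dw = (-4*w) dw, which multiplied by dx ∧ dy gives (-4*w) dx ∧ dy ∧ dw
  d(-w*z) includes (∂/∂z)(-w*z) dz = (-w) dz, which multiplied by dx ∧ dw gives (w) dx ∧ dz ∧ dw
  d(w*y) includes (∂/∂w)(w*y) dw = (y) dw, which multiplied by dy ∧ dz gives (y) dy ∧ dz ∧ dw
Collecting like 3-forms: d(omega) = (-4*w) dx ∧ dy ∧ dw + (w) dx ∧ dz ∧ dw + (y) dy ∧ dz ∧ dw.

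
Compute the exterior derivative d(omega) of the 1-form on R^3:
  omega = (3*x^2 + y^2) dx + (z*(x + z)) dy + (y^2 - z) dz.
d(omega) = (-2*y + z) dx ∧ dy + (-x + 2*y - 2*z) dy ∧ dz

For a 1-form omega = sum_i f_i dx_i, the exterior derivative is
  d(omega) = sum_{i < j} (∂f_j/∂x_i - ∂f_i/∂x_j) dx_i ∧ dx_j.
  coefficient of dx ∧ dy: ∂f_2/∂x - ∂f_1/∂y = ∂(z*(x + z))/∂x - ∂(3*x^2 + y^2)/∂y = -2*y + z
  coefficient of dy ∧ dz: ∂f_3/∂y - ∂f_2/∂z = ∂(y^2 - z)/∂y - ∂(z*(x + z))/∂z = -x + 2*y - 2*z
Assembling: d(omega) = (-2*y + z) dx ∧ dy + (-x + 2*y - 2*z) dy ∧ dz.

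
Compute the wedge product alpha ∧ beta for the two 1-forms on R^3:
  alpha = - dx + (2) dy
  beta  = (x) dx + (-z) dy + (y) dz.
alpha ∧ beta = (-2*x + z) dx ∧ dy + (-y) dx ∧ dz + (2*y) dy ∧ dz

Distribute the wedge, using dx_i ∧ dx_j = -dx_j ∧ dx_i and dx_i ∧ dx_i = 0. For each pair (i, j) with i < j, the coefficient of dx_i ∧ dx_j in alpha ∧ beta is (alpha_i * beta_j - alpha_j * beta_i). Collecting: alpha ∧ beta = (-2*x + z) dx ∧ dy + (-y) dx ∧ dz + (2*y) dy ∧ dz.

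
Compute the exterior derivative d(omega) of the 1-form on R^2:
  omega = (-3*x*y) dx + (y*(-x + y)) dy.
d(omega) = (3*x - y) dx ∧ dy

For a 1-form omega = sum_i f_i dx_i, the exterior derivative is
  d(omega) = sum_{i < j} (∂f_j/∂x_i - ∂f_i/∂x_j) dx_i ∧ dx_j.
  coefficient of dx ∧ dy: ∂f_2/∂x - ∂f_1/∂y = ∂(y*(-x + y))/∂x - ∂(-3*x*y)/∂y = 3*x - y
Assembling: d(omega) = (3*x - y) dx ∧ dy.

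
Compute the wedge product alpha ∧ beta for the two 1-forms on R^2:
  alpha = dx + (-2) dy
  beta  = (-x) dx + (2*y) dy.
alpha ∧ beta = (-2*x + 2*y) dx ∧ dy

Distribute the wedge, using dx_i ∧ dx_j = -dx_j ∧ dx_i and dx_i ∧ dx_i = 0. For each pair (i, j) with i < j, the coefficient of dx_i ∧ dx_j in alpha ∧ beta is (alpha_i * beta_j - alpha_j * beta_i). Collecting: alpha ∧ beta = (-2*x + 2*y) dx ∧ dy.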